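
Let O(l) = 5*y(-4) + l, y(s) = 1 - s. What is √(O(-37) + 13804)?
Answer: 4*√862 ≈ 117.44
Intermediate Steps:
O(l) = 25 + l (O(l) = 5*(1 - 1*(-4)) + l = 5*(1 + 4) + l = 5*5 + l = 25 + l)
√(O(-37) + 13804) = √((25 - 37) + 13804) = √(-12 + 13804) = √13792 = 4*√862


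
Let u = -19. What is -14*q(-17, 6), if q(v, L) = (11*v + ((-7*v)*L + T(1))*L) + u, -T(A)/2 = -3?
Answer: -57596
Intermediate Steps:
T(A) = 6 (T(A) = -2*(-3) = 6)
q(v, L) = -19 + 11*v + L*(6 - 7*L*v) (q(v, L) = (11*v + ((-7*v)*L + 6)*L) - 19 = (11*v + (-7*L*v + 6)*L) - 19 = (11*v + (6 - 7*L*v)*L) - 19 = (11*v + L*(6 - 7*L*v)) - 19 = -19 + 11*v + L*(6 - 7*L*v))
-14*q(-17, 6) = -14*(-19 + 6*6 + 11*(-17) - 7*(-17)*6²) = -14*(-19 + 36 - 187 - 7*(-17)*36) = -14*(-19 + 36 - 187 + 4284) = -14*4114 = -57596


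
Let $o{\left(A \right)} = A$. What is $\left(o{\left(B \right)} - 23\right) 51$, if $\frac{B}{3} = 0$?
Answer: $-1173$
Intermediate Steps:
$B = 0$ ($B = 3 \cdot 0 = 0$)
$\left(o{\left(B \right)} - 23\right) 51 = \left(0 - 23\right) 51 = \left(-23\right) 51 = -1173$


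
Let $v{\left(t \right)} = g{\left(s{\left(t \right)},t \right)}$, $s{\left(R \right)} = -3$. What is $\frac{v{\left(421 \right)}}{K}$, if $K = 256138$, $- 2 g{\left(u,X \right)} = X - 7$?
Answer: $- \frac{207}{256138} \approx -0.00080816$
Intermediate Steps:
$g{\left(u,X \right)} = \frac{7}{2} - \frac{X}{2}$ ($g{\left(u,X \right)} = - \frac{X - 7}{2} = - \frac{-7 + X}{2} = \frac{7}{2} - \frac{X}{2}$)
$v{\left(t \right)} = \frac{7}{2} - \frac{t}{2}$
$\frac{v{\left(421 \right)}}{K} = \frac{\frac{7}{2} - \frac{421}{2}}{256138} = \left(\frac{7}{2} - \frac{421}{2}\right) \frac{1}{256138} = \left(-207\right) \frac{1}{256138} = - \frac{207}{256138}$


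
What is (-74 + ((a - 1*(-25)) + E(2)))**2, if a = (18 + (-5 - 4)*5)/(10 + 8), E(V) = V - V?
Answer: 10201/4 ≈ 2550.3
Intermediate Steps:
E(V) = 0
a = -3/2 (a = (18 - 9*5)/18 = (18 - 45)*(1/18) = -27*1/18 = -3/2 ≈ -1.5000)
(-74 + ((a - 1*(-25)) + E(2)))**2 = (-74 + ((-3/2 - 1*(-25)) + 0))**2 = (-74 + ((-3/2 + 25) + 0))**2 = (-74 + (47/2 + 0))**2 = (-74 + 47/2)**2 = (-101/2)**2 = 10201/4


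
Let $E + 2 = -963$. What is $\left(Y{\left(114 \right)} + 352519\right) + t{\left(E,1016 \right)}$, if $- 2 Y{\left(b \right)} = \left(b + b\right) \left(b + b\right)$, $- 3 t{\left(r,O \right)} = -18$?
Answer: $326533$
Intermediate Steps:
$E = -965$ ($E = -2 - 963 = -965$)
$t{\left(r,O \right)} = 6$ ($t{\left(r,O \right)} = \left(- \frac{1}{3}\right) \left(-18\right) = 6$)
$Y{\left(b \right)} = - 2 b^{2}$ ($Y{\left(b \right)} = - \frac{\left(b + b\right) \left(b + b\right)}{2} = - \frac{2 b 2 b}{2} = - \frac{4 b^{2}}{2} = - 2 b^{2}$)
$\left(Y{\left(114 \right)} + 352519\right) + t{\left(E,1016 \right)} = \left(- 2 \cdot 114^{2} + 352519\right) + 6 = \left(\left(-2\right) 12996 + 352519\right) + 6 = \left(-25992 + 352519\right) + 6 = 326527 + 6 = 326533$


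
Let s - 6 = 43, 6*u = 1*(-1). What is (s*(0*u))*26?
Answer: 0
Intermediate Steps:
u = -1/6 (u = (1*(-1))/6 = (1/6)*(-1) = -1/6 ≈ -0.16667)
s = 49 (s = 6 + 43 = 49)
(s*(0*u))*26 = (49*(0*(-1/6)))*26 = (49*0)*26 = 0*26 = 0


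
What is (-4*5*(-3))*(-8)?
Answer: -480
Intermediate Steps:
(-4*5*(-3))*(-8) = -20*(-3)*(-8) = 60*(-8) = -480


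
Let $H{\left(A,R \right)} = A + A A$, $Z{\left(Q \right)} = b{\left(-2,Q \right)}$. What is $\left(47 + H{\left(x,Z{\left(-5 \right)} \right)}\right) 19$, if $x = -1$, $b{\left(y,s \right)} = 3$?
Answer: $893$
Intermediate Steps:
$Z{\left(Q \right)} = 3$
$H{\left(A,R \right)} = A + A^{2}$
$\left(47 + H{\left(x,Z{\left(-5 \right)} \right)}\right) 19 = \left(47 - \left(1 - 1\right)\right) 19 = \left(47 - 0\right) 19 = \left(47 + 0\right) 19 = 47 \cdot 19 = 893$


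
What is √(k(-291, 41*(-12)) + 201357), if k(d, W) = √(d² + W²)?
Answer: √(201357 + 3*√36305) ≈ 449.36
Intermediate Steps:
k(d, W) = √(W² + d²)
√(k(-291, 41*(-12)) + 201357) = √(√((41*(-12))² + (-291)²) + 201357) = √(√((-492)² + 84681) + 201357) = √(√(242064 + 84681) + 201357) = √(√326745 + 201357) = √(3*√36305 + 201357) = √(201357 + 3*√36305)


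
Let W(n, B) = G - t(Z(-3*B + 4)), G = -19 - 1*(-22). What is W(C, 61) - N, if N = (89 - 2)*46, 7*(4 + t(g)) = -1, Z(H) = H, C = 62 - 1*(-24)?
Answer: -27964/7 ≈ -3994.9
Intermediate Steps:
C = 86 (C = 62 + 24 = 86)
t(g) = -29/7 (t(g) = -4 + (1/7)*(-1) = -4 - 1/7 = -29/7)
N = 4002 (N = 87*46 = 4002)
G = 3 (G = -19 + 22 = 3)
W(n, B) = 50/7 (W(n, B) = 3 - 1*(-29/7) = 3 + 29/7 = 50/7)
W(C, 61) - N = 50/7 - 1*4002 = 50/7 - 4002 = -27964/7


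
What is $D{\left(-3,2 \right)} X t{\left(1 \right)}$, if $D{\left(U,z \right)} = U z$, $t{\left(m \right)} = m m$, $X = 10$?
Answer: $-60$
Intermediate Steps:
$t{\left(m \right)} = m^{2}$
$D{\left(-3,2 \right)} X t{\left(1 \right)} = \left(-3\right) 2 \cdot 10 \cdot 1^{2} = \left(-6\right) 10 \cdot 1 = \left(-60\right) 1 = -60$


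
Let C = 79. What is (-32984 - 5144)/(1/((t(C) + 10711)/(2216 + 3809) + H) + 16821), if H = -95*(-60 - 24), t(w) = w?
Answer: -366717315424/161785354823 ≈ -2.2667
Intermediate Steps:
H = 7980 (H = -95*(-84) = 7980)
(-32984 - 5144)/(1/((t(C) + 10711)/(2216 + 3809) + H) + 16821) = (-32984 - 5144)/(1/((79 + 10711)/(2216 + 3809) + 7980) + 16821) = -38128/(1/(10790/6025 + 7980) + 16821) = -38128/(1/(10790*(1/6025) + 7980) + 16821) = -38128/(1/(2158/1205 + 7980) + 16821) = -38128/(1/(9618058/1205) + 16821) = -38128/(1205/9618058 + 16821) = -38128/161785354823/9618058 = -38128*9618058/161785354823 = -366717315424/161785354823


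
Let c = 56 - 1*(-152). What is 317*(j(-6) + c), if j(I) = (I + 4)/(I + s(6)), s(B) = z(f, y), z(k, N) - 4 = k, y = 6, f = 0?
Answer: 66253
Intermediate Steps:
z(k, N) = 4 + k
s(B) = 4 (s(B) = 4 + 0 = 4)
c = 208 (c = 56 + 152 = 208)
j(I) = 1 (j(I) = (I + 4)/(I + 4) = (4 + I)/(4 + I) = 1)
317*(j(-6) + c) = 317*(1 + 208) = 317*209 = 66253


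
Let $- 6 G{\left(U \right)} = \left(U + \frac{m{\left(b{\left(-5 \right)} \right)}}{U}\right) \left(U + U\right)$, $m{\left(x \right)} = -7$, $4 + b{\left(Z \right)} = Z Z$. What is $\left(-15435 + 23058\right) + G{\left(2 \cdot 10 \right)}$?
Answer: $7492$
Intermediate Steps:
$b{\left(Z \right)} = -4 + Z^{2}$ ($b{\left(Z \right)} = -4 + Z Z = -4 + Z^{2}$)
$G{\left(U \right)} = - \frac{U \left(U - \frac{7}{U}\right)}{3}$ ($G{\left(U \right)} = - \frac{\left(U - \frac{7}{U}\right) \left(U + U\right)}{6} = - \frac{\left(U - \frac{7}{U}\right) 2 U}{6} = - \frac{2 U \left(U - \frac{7}{U}\right)}{6} = - \frac{U \left(U - \frac{7}{U}\right)}{3}$)
$\left(-15435 + 23058\right) + G{\left(2 \cdot 10 \right)} = \left(-15435 + 23058\right) + \left(\frac{7}{3} - \frac{\left(2 \cdot 10\right)^{2}}{3}\right) = 7623 + \left(\frac{7}{3} - \frac{20^{2}}{3}\right) = 7623 + \left(\frac{7}{3} - \frac{400}{3}\right) = 7623 - 131 = 7492$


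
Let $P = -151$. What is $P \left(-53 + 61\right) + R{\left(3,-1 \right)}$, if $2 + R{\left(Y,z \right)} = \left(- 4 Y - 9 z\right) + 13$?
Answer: $-1200$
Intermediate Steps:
$R{\left(Y,z \right)} = 11 - 9 z - 4 Y$ ($R{\left(Y,z \right)} = -2 - \left(-13 + 4 Y + 9 z\right) = 11 - 9 z - 4 Y$)
$P \left(-53 + 61\right) + R{\left(3,-1 \right)} = - 151 \left(-53 + 61\right) - -8 = \left(-151\right) 8 + \left(11 + 9 - 12\right) = -1208 + 8 = -1200$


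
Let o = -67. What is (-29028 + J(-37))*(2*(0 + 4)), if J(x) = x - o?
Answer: -231984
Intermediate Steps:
J(x) = 67 + x (J(x) = x - 1*(-67) = x + 67 = 67 + x)
(-29028 + J(-37))*(2*(0 + 4)) = (-29028 + (67 - 37))*(2*(0 + 4)) = (-29028 + 30)*(2*4) = -28998*8 = -231984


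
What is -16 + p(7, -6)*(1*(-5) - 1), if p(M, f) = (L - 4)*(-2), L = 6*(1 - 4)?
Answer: -280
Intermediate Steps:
L = -18 (L = 6*(-3) = -18)
p(M, f) = 44 (p(M, f) = (-18 - 4)*(-2) = -22*(-2) = 44)
-16 + p(7, -6)*(1*(-5) - 1) = -16 + 44*(1*(-5) - 1) = -16 + 44*(-5 - 1) = -16 + 44*(-6) = -16 - 264 = -280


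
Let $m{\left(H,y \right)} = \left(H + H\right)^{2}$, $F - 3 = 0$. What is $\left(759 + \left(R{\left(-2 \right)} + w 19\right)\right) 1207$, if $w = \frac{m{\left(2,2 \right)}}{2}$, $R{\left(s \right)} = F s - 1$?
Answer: $1091128$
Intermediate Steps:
$F = 3$ ($F = 3 + 0 = 3$)
$m{\left(H,y \right)} = 4 H^{2}$ ($m{\left(H,y \right)} = \left(2 H\right)^{2} = 4 H^{2}$)
$R{\left(s \right)} = -1 + 3 s$ ($R{\left(s \right)} = 3 s - 1 = -1 + 3 s$)
$w = 8$ ($w = \frac{4 \cdot 2^{2}}{2} = 4 \cdot 4 \cdot \frac{1}{2} = 16 \cdot \frac{1}{2} = 8$)
$\left(759 + \left(R{\left(-2 \right)} + w 19\right)\right) 1207 = \left(759 + \left(\left(-1 + 3 \left(-2\right)\right) + 8 \cdot 19\right)\right) 1207 = \left(759 + \left(\left(-1 - 6\right) + 152\right)\right) 1207 = \left(759 + \left(-7 + 152\right)\right) 1207 = \left(759 + 145\right) 1207 = 904 \cdot 1207 = 1091128$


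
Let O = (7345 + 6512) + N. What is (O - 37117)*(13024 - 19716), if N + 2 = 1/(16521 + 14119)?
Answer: 1192426866967/7660 ≈ 1.5567e+8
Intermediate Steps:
N = -61279/30640 (N = -2 + 1/(16521 + 14119) = -2 + 1/30640 = -61279/30640 ≈ -2.0000)
O = 424517201/30640 (O = (7345 + 6512) - 61279/30640 = 13857 - 61279/30640 = 424517201/30640 ≈ 13855.)
(O - 37117)*(13024 - 19716) = (424517201/30640 - 37117)*(13024 - 19716) = -712747679/30640*(-6692) = 1192426866967/7660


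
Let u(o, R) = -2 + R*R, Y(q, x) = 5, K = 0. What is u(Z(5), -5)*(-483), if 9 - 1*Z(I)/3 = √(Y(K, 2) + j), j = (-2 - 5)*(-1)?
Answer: -11109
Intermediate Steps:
j = 7 (j = -7*(-1) = 7)
Z(I) = 27 - 6*√3 (Z(I) = 27 - 3*√(5 + 7) = 27 - 6*√3)
u(o, R) = -2 + R²
u(Z(5), -5)*(-483) = (-2 + (-5)²)*(-483) = (-2 + 25)*(-483) = 23*(-483) = -11109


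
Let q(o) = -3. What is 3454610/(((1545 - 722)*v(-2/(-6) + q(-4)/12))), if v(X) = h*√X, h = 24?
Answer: 1727305*√3/4938 ≈ 605.87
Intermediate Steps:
v(X) = 24*√X
3454610/(((1545 - 722)*v(-2/(-6) + q(-4)/12))) = 3454610/(((1545 - 722)*(24*√(-2/(-6) - 3/12)))) = 3454610/((823*(24*√(-2*(-⅙) - 3*1/12)))) = 3454610/((823*(24*√(⅓ - ¼)))) = 3454610/((823*(24*√(1/12)))) = 3454610/((823*(24*(√3/6)))) = 3454610/((823*(4*√3))) = 3454610/((3292*√3)) = 3454610*(√3/9876) = 1727305*√3/4938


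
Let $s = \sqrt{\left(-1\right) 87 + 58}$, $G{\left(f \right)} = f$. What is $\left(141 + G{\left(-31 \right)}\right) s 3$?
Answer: $330 i \sqrt{29} \approx 1777.1 i$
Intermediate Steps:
$s = i \sqrt{29}$ ($s = \sqrt{-87 + 58} = \sqrt{-29} = i \sqrt{29} \approx 5.3852 i$)
$\left(141 + G{\left(-31 \right)}\right) s 3 = \left(141 - 31\right) i \sqrt{29} \cdot 3 = 110 \cdot 3 i \sqrt{29} = 330 i \sqrt{29}$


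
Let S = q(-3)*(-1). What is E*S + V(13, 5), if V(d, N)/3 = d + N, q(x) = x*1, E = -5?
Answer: 39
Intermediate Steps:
q(x) = x
S = 3 (S = -3*(-1) = 3)
V(d, N) = 3*N + 3*d (V(d, N) = 3*(d + N) = 3*(N + d) = 3*N + 3*d)
E*S + V(13, 5) = -5*3 + (3*5 + 3*13) = -15 + (15 + 39) = -15 + 54 = 39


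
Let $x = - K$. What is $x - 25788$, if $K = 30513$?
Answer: $-56301$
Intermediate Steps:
$x = -30513$ ($x = \left(-1\right) 30513 = -30513$)
$x - 25788 = -30513 - 25788 = -56301$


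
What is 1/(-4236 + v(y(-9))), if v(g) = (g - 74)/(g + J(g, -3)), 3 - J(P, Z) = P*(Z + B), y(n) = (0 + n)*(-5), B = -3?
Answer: -318/1347077 ≈ -0.00023607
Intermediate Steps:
y(n) = -5*n (y(n) = n*(-5) = -5*n)
J(P, Z) = 3 - P*(-3 + Z) (J(P, Z) = 3 - P*(Z - 3) = 3 - P*(-3 + Z))
v(g) = (-74 + g)/(3 + 7*g) (v(g) = (g - 74)/(g + (3 + 3*g - 1*g*(-3))) = (-74 + g)/(g + (3 + 3*g + 3*g)) = (-74 + g)/(g + (3 + 6*g)) = (-74 + g)/(3 + 7*g))
1/(-4236 + v(y(-9))) = 1/(-4236 + (-74 - 5*(-9))/(3 + 7*(-5*(-9)))) = 1/(-4236 + (-74 + 45)/(3 + 7*45)) = 1/(-4236 - 29/(3 + 315)) = 1/(-4236 - 29/318) = 1/(-1347077/318) = -318/1347077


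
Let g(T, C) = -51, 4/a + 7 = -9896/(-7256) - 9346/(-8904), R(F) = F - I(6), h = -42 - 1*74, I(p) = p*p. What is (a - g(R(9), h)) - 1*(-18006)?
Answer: 334403334285/18520213 ≈ 18056.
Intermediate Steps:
I(p) = p²
h = -116 (h = -42 - 74 = -116)
R(F) = -36 + F (R(F) = F - 1*6² = F - 1*36 = F - 36 = -36 + F)
a = -16151856/18520213 (a = 4/(-7 + (-9896/(-7256) - 9346/(-8904))) = 4/(-7 + (-9896*(-1/7256) - 9346*(-1/8904))) = 4/(-7 + (1237/907 + 4673/4452)) = 4/(-7 + 9745535/4037964) = 4/(-18520213/4037964) = 4*(-4037964/18520213) = -16151856/18520213 ≈ -0.87212)
(a - g(R(9), h)) - 1*(-18006) = (-16151856/18520213 - 1*(-51)) - 1*(-18006) = (-16151856/18520213 + 51) + 18006 = 928379007/18520213 + 18006 = 334403334285/18520213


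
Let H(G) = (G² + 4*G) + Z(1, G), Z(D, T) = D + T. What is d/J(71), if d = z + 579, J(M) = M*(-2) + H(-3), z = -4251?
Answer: 1224/49 ≈ 24.980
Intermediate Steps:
H(G) = 1 + G² + 5*G (H(G) = (G² + 4*G) + (1 + G) = 1 + G² + 5*G)
J(M) = -5 - 2*M (J(M) = M*(-2) + (1 + (-3)² + 5*(-3)) = -2*M + (1 + 9 - 15) = -2*M - 5 = -5 - 2*M)
d = -3672 (d = -4251 + 579 = -3672)
d/J(71) = -3672/(-5 - 2*71) = -3672/(-5 - 142) = -3672/(-147) = -3672*(-1/147) = 1224/49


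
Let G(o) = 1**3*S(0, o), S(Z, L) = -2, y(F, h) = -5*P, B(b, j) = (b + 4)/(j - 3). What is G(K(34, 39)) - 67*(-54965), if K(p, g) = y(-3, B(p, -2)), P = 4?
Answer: 3682653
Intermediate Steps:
B(b, j) = (4 + b)/(-3 + j)
y(F, h) = -20 (y(F, h) = -5*4 = -20)
K(p, g) = -20
G(o) = -2 (G(o) = 1**3*(-2) = 1*(-2) = -2)
G(K(34, 39)) - 67*(-54965) = -2 - 67*(-54965) = -2 - 1*(-3682655) = -2 + 3682655 = 3682653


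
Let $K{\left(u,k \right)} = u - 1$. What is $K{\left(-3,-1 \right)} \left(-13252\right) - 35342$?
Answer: $17666$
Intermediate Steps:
$K{\left(u,k \right)} = -1 + u$
$K{\left(-3,-1 \right)} \left(-13252\right) - 35342 = \left(-1 - 3\right) \left(-13252\right) - 35342 = \left(-4\right) \left(-13252\right) - 35342 = 53008 - 35342 = 17666$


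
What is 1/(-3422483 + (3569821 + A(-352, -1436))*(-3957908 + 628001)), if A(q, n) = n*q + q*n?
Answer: -1/15253524861338 ≈ -6.5559e-14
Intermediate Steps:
A(q, n) = 2*n*q (A(q, n) = n*q + n*q = 2*n*q)
1/(-3422483 + (3569821 + A(-352, -1436))*(-3957908 + 628001)) = 1/(-3422483 + (3569821 + 2*(-1436)*(-352))*(-3957908 + 628001)) = 1/(-3422483 + (3569821 + 1010944)*(-3329907)) = 1/(-3422483 + 4580765*(-3329907)) = 1/(-3422483 - 15253521438855) = 1/(-15253524861338) = -1/15253524861338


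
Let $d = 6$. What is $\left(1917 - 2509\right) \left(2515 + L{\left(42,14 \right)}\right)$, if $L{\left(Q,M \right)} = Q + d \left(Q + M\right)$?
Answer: $-1712656$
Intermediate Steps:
$L{\left(Q,M \right)} = 6 M + 7 Q$ ($L{\left(Q,M \right)} = Q + 6 \left(Q + M\right) = Q + 6 \left(M + Q\right) = Q + \left(6 M + 6 Q\right) = 6 M + 7 Q$)
$\left(1917 - 2509\right) \left(2515 + L{\left(42,14 \right)}\right) = \left(1917 - 2509\right) \left(2515 + \left(6 \cdot 14 + 7 \cdot 42\right)\right) = - 592 \left(2515 + \left(84 + 294\right)\right) = - 592 \left(2515 + 378\right) = \left(-592\right) 2893 = -1712656$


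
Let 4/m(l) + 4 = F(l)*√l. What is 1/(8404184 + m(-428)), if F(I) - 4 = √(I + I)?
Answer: (I + 2*√107 + 107*I*√2)/(8404183*I + 16808368*√107 + 899247688*I*√2) ≈ 1.1899e-7 + 1.3878e-17*I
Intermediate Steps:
F(I) = 4 + √2*√I (F(I) = 4 + √(I + I) = 4 + √(2*I) = 4 + √2*√I)
m(l) = 4/(-4 + √l*(4 + √2*√l)) (m(l) = 4/(-4 + (4 + √2*√l)*√l) = 4/(-4 + √l*(4 + √2*√l)))
1/(8404184 + m(-428)) = 1/(8404184 + 4/(-4 + 4*√(-428) - 428*√2)) = 1/(8404184 + 4/(-4 + 4*(2*I*√107) - 428*√2)) = 1/(8404184 + 4/(-4 + 8*I*√107 - 428*√2)) = 1/(8404184 + 4/(-4 - 428*√2 + 8*I*√107))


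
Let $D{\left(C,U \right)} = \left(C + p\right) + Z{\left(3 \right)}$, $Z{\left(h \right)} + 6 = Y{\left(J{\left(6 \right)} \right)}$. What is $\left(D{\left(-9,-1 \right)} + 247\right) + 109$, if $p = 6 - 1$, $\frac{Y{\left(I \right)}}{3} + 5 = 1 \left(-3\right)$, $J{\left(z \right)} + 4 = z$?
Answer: $322$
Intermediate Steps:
$J{\left(z \right)} = -4 + z$
$Y{\left(I \right)} = -24$ ($Y{\left(I \right)} = -15 + 3 \cdot 1 \left(-3\right) = -15 + 3 \left(-3\right) = -15 - 9 = -24$)
$Z{\left(h \right)} = -30$ ($Z{\left(h \right)} = -6 - 24 = -30$)
$p = 5$ ($p = 6 - 1 = 5$)
$D{\left(C,U \right)} = -25 + C$ ($D{\left(C,U \right)} = \left(C + 5\right) - 30 = \left(5 + C\right) - 30 = -25 + C$)
$\left(D{\left(-9,-1 \right)} + 247\right) + 109 = \left(\left(-25 - 9\right) + 247\right) + 109 = \left(-34 + 247\right) + 109 = 213 + 109 = 322$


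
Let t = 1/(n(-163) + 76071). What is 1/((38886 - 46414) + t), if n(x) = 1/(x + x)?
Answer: -24799145/186687963234 ≈ -0.00013284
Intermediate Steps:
n(x) = 1/(2*x)
t = 326/24799145 (t = 1/((1/2)/(-163) + 76071) = 1/((1/2)*(-1/163) + 76071) = 1/(-1/326 + 76071) = 1/(24799145/326) = 326/24799145 ≈ 1.3146e-5)
1/((38886 - 46414) + t) = 1/((38886 - 46414) + 326/24799145) = 1/(-7528 + 326/24799145) = 1/(-186687963234/24799145) = -24799145/186687963234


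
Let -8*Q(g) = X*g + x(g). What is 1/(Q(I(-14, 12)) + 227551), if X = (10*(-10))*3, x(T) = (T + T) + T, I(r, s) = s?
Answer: 2/455993 ≈ 4.3860e-6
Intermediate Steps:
x(T) = 3*T (x(T) = 2*T + T = 3*T)
X = -300 (X = -100*3 = -300)
Q(g) = 297*g/8 (Q(g) = -(-300*g + 3*g)/8 = -(-297)*g/8 = 297*g/8)
1/(Q(I(-14, 12)) + 227551) = 1/((297/8)*12 + 227551) = 1/(891/2 + 227551) = 1/(455993/2) = 2/455993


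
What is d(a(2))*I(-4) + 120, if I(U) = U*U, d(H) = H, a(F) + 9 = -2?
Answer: -56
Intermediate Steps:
a(F) = -11 (a(F) = -9 - 2 = -11)
I(U) = U²
d(a(2))*I(-4) + 120 = -11*(-4)² + 120 = -11*16 + 120 = -176 + 120 = -56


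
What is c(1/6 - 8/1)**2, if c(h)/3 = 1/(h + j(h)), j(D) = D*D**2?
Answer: 419904/11133415225 ≈ 3.7716e-5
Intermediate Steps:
j(D) = D**3
c(h) = 3/(h + h**3)
c(1/6 - 8/1)**2 = (3/((1/6 - 8/1) + (1/6 - 8/1)**3))**2 = (3/((1*(1/6) - 8*1) + (1*(1/6) - 8*1)**3))**2 = (3/((1/6 - 8) + (1/6 - 8)**3))**2 = (3/(-47/6 + (-47/6)**3))**2 = (3/(-47/6 - 103823/216))**2 = (3/(-105515/216))**2 = (3*(-216/105515))**2 = (-648/105515)**2 = 419904/11133415225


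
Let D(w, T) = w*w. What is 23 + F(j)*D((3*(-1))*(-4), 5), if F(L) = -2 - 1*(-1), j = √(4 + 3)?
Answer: -121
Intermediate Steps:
j = √7 ≈ 2.6458
F(L) = -1 (F(L) = -2 + 1 = -1)
D(w, T) = w²
23 + F(j)*D((3*(-1))*(-4), 5) = 23 - ((3*(-1))*(-4))² = 23 - (-3*(-4))² = 23 - 1*12² = 23 - 1*144 = 23 - 144 = -121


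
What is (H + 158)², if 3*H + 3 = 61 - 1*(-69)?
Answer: 361201/9 ≈ 40133.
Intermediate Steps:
H = 127/3 (H = -1 + (61 - 1*(-69))/3 = -1 + (61 + 69)/3 = -1 + (⅓)*130 = -1 + 130/3 = 127/3 ≈ 42.333)
(H + 158)² = (127/3 + 158)² = (601/3)² = 361201/9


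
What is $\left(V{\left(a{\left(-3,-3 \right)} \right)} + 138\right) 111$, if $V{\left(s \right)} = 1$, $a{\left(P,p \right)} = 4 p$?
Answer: $15429$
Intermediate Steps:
$\left(V{\left(a{\left(-3,-3 \right)} \right)} + 138\right) 111 = \left(1 + 138\right) 111 = 139 \cdot 111 = 15429$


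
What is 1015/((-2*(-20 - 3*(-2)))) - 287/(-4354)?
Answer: 45177/1244 ≈ 36.316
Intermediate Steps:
1015/((-2*(-20 - 3*(-2)))) - 287/(-4354) = 1015/((-2*(-20 + 6))) - 287*(-1/4354) = 1015/((-2*(-14))) + 41/622 = 1015/28 + 41/622 = 1015*(1/28) + 41/622 = 145/4 + 41/622 = 45177/1244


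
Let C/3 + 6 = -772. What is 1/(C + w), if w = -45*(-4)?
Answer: -1/2154 ≈ -0.00046425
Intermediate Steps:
C = -2334 (C = -18 + 3*(-772) = -18 - 2316 = -2334)
w = 180
1/(C + w) = 1/(-2334 + 180) = 1/(-2154) = -1/2154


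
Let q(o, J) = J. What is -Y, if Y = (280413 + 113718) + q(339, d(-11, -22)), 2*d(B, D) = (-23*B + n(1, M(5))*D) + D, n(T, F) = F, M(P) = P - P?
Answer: -788493/2 ≈ -3.9425e+5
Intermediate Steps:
M(P) = 0
d(B, D) = D/2 - 23*B/2 (d(B, D) = ((-23*B + 0*D) + D)/2 = ((-23*B + 0) + D)/2 = (-23*B + D)/2 = (D - 23*B)/2 = D/2 - 23*B/2)
Y = 788493/2 (Y = (280413 + 113718) + ((½)*(-22) - 23/2*(-11)) = 394131 + (-11 + 253/2) = 394131 + 231/2 = 788493/2 ≈ 3.9425e+5)
-Y = -1*788493/2 = -788493/2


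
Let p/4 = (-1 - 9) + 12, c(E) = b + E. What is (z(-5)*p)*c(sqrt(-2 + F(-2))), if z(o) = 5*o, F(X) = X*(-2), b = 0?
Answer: -200*sqrt(2) ≈ -282.84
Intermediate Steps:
F(X) = -2*X
c(E) = E (c(E) = 0 + E = E)
p = 8 (p = 4*((-1 - 9) + 12) = 4*(-10 + 12) = 4*2 = 8)
(z(-5)*p)*c(sqrt(-2 + F(-2))) = ((5*(-5))*8)*sqrt(-2 - 2*(-2)) = (-25*8)*sqrt(-2 + 4) = -200*sqrt(2)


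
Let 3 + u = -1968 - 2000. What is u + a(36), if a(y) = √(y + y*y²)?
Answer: -3971 + 6*√1297 ≈ -3754.9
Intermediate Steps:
u = -3971 (u = -3 + (-1968 - 2000) = -3 - 3968 = -3971)
a(y) = √(y + y³)
u + a(36) = -3971 + √(36 + 36³) = -3971 + √(36 + 46656) = -3971 + √46692 = -3971 + 6*√1297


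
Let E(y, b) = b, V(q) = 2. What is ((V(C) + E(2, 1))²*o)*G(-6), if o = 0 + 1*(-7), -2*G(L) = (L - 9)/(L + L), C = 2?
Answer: 315/8 ≈ 39.375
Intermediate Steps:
G(L) = -(-9 + L)/(4*L) (G(L) = -(L - 9)/(2*(L + L)) = -(-9 + L)/(2*(2*L)) = -(-9 + L)*1/(2*L)/2 = -(-9 + L)/(4*L))
o = -7 (o = 0 - 7 = -7)
((V(C) + E(2, 1))²*o)*G(-6) = ((2 + 1)²*(-7))*((¼)*(9 - 1*(-6))/(-6)) = (3²*(-7))*((¼)*(-⅙)*(9 + 6)) = (9*(-7))*((¼)*(-⅙)*15) = -63*(-5/8) = 315/8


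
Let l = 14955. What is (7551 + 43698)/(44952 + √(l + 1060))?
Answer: 2303745048/2020666289 - 51249*√16015/2020666289 ≈ 1.1369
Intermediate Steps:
(7551 + 43698)/(44952 + √(l + 1060)) = (7551 + 43698)/(44952 + √(14955 + 1060)) = 51249/(44952 + √16015)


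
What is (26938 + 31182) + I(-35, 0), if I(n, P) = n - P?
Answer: 58085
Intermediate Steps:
(26938 + 31182) + I(-35, 0) = (26938 + 31182) + (-35 - 1*0) = 58120 + (-35 + 0) = 58120 - 35 = 58085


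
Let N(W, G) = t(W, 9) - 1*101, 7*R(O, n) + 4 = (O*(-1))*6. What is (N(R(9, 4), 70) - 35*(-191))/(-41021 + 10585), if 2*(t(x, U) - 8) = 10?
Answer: -6597/30436 ≈ -0.21675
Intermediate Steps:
R(O, n) = -4/7 - 6*O/7 (R(O, n) = -4/7 + ((O*(-1))*6)/7 = -4/7 + (-O*6)/7 = -4/7 + (-6*O)/7 = -4/7 - 6*O/7)
t(x, U) = 13 (t(x, U) = 8 + (½)*10 = 8 + 5 = 13)
N(W, G) = -88 (N(W, G) = 13 - 1*101 = 13 - 101 = -88)
(N(R(9, 4), 70) - 35*(-191))/(-41021 + 10585) = (-88 - 35*(-191))/(-41021 + 10585) = (-88 + 6685)/(-30436) = 6597*(-1/30436) = -6597/30436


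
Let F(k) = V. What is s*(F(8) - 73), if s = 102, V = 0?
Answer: -7446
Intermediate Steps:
F(k) = 0
s*(F(8) - 73) = 102*(0 - 73) = 102*(-73) = -7446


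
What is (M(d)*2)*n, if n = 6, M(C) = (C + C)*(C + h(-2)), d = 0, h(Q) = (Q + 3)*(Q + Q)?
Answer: 0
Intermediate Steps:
h(Q) = 2*Q*(3 + Q) (h(Q) = (3 + Q)*(2*Q) = 2*Q*(3 + Q))
M(C) = 2*C*(-4 + C) (M(C) = (C + C)*(C + 2*(-2)*(3 - 2)) = (2*C)*(C + 2*(-2)*1) = (2*C)*(C - 4) = (2*C)*(-4 + C) = 2*C*(-4 + C))
(M(d)*2)*n = ((2*0*(-4 + 0))*2)*6 = ((2*0*(-4))*2)*6 = (0*2)*6 = 0*6 = 0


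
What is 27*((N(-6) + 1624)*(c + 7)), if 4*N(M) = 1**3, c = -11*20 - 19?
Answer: -10174302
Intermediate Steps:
c = -239 (c = -220 - 19 = -239)
N(M) = 1/4 (N(M) = (1/4)*1**3 = (1/4)*1 = 1/4)
27*((N(-6) + 1624)*(c + 7)) = 27*((1/4 + 1624)*(-239 + 7)) = 27*((6497/4)*(-232)) = 27*(-376826) = -10174302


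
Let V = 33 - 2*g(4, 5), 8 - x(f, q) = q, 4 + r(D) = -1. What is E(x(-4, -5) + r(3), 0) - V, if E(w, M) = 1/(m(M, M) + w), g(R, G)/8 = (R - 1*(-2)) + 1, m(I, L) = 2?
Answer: 791/10 ≈ 79.100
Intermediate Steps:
r(D) = -5 (r(D) = -4 - 1 = -5)
x(f, q) = 8 - q
g(R, G) = 24 + 8*R (g(R, G) = 8*((R - 1*(-2)) + 1) = 8*((R + 2) + 1) = 8*((2 + R) + 1) = 8*(3 + R) = 24 + 8*R)
V = -79 (V = 33 - 2*(24 + 8*4) = 33 - 2*(24 + 32) = 33 - 2*56 = 33 - 112 = -79)
E(w, M) = 1/(2 + w)
E(x(-4, -5) + r(3), 0) - V = 1/(2 + ((8 - 1*(-5)) - 5)) - 1*(-79) = 1/(2 + ((8 + 5) - 5)) + 79 = 1/(2 + (13 - 5)) + 79 = 1/(2 + 8) + 79 = 1/10 + 79 = ⅒ + 79 = 791/10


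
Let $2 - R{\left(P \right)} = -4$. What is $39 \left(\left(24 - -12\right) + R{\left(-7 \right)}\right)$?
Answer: $1638$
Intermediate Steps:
$R{\left(P \right)} = 6$ ($R{\left(P \right)} = 2 - -4 = 2 + 4 = 6$)
$39 \left(\left(24 - -12\right) + R{\left(-7 \right)}\right) = 39 \left(\left(24 - -12\right) + 6\right) = 39 \left(\left(24 + 12\right) + 6\right) = 39 \left(36 + 6\right) = 39 \cdot 42 = 1638$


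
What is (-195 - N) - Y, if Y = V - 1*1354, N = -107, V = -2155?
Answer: 3421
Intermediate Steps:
Y = -3509 (Y = -2155 - 1*1354 = -2155 - 1354 = -3509)
(-195 - N) - Y = (-195 - 1*(-107)) - 1*(-3509) = (-195 + 107) + 3509 = -88 + 3509 = 3421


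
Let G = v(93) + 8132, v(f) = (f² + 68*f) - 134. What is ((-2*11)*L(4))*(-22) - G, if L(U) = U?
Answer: -21035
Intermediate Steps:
v(f) = -134 + f² + 68*f
G = 22971 (G = (-134 + 93² + 68*93) + 8132 = (-134 + 8649 + 6324) + 8132 = 14839 + 8132 = 22971)
((-2*11)*L(4))*(-22) - G = (-2*11*4)*(-22) - 1*22971 = -22*4*(-22) - 22971 = -88*(-22) - 22971 = 1936 - 22971 = -21035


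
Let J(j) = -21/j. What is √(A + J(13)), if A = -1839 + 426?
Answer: I*√239070/13 ≈ 37.611*I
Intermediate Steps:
A = -1413
√(A + J(13)) = √(-1413 - 21/13) = √(-18390/13) = I*√239070/13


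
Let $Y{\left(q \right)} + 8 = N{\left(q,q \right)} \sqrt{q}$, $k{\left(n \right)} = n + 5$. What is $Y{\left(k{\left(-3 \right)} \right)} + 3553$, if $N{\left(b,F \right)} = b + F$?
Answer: $3545 + 4 \sqrt{2} \approx 3550.7$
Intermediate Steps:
$k{\left(n \right)} = 5 + n$
$N{\left(b,F \right)} = F + b$
$Y{\left(q \right)} = -8 + 2 q^{\frac{3}{2}}$ ($Y{\left(q \right)} = -8 + \left(q + q\right) \sqrt{q} = -8 + 2 q \sqrt{q} = -8 + 2 q^{\frac{3}{2}}$)
$Y{\left(k{\left(-3 \right)} \right)} + 3553 = \left(-8 + 2 \left(5 - 3\right)^{\frac{3}{2}}\right) + 3553 = \left(-8 + 2 \cdot 2^{\frac{3}{2}}\right) + 3553 = \left(-8 + 2 \cdot 2 \sqrt{2}\right) + 3553 = \left(-8 + 4 \sqrt{2}\right) + 3553 = 3545 + 4 \sqrt{2}$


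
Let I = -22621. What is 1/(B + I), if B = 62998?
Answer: 1/40377 ≈ 2.4767e-5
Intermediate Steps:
1/(B + I) = 1/(62998 - 22621) = 1/40377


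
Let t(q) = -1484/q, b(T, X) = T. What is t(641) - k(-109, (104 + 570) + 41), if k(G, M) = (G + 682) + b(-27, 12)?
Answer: -351470/641 ≈ -548.32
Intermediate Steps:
k(G, M) = 655 + G (k(G, M) = (G + 682) - 27 = (682 + G) - 27 = 655 + G)
t(641) - k(-109, (104 + 570) + 41) = -1484/641 - (655 - 109) = -1484*1/641 - 1*546 = -1484/641 - 546 = -351470/641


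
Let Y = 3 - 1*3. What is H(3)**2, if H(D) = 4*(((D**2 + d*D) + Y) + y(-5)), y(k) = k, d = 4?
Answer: 4096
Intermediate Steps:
Y = 0 (Y = 3 - 3 = 0)
H(D) = -20 + 4*D**2 + 16*D (H(D) = 4*(((D**2 + 4*D) + 0) - 5) = 4*((D**2 + 4*D) - 5) = 4*(-5 + D**2 + 4*D) = -20 + 4*D**2 + 16*D)
H(3)**2 = (-20 + 4*3**2 + 16*3)**2 = (-20 + 4*9 + 48)**2 = (-20 + 36 + 48)**2 = 64**2 = 4096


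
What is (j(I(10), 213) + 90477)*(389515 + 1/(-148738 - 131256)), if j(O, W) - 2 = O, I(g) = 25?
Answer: 4935267420358068/139997 ≈ 3.5253e+10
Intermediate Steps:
j(O, W) = 2 + O
(j(I(10), 213) + 90477)*(389515 + 1/(-148738 - 131256)) = ((2 + 25) + 90477)*(389515 + 1/(-148738 - 131256)) = (27 + 90477)*(389515 + 1/(-279994)) = 90504*(389515 - 1/279994) = 90504*(109061862909/279994) = 4935267420358068/139997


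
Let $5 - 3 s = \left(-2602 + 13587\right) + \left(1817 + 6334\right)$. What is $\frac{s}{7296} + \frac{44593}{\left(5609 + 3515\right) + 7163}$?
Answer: $\frac{73829443}{39609984} \approx 1.8639$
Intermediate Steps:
$s = -6377$ ($s = \frac{5}{3} - \frac{\left(-2602 + 13587\right) + \left(1817 + 6334\right)}{3} = \frac{5}{3} - \frac{10985 + 8151}{3} = \frac{5}{3} - \frac{19136}{3} = -6377$)
$\frac{s}{7296} + \frac{44593}{\left(5609 + 3515\right) + 7163} = - \frac{6377}{7296} + \frac{44593}{\left(5609 + 3515\right) + 7163} = \left(-6377\right) \frac{1}{7296} + \frac{44593}{9124 + 7163} = - \frac{6377}{7296} + \frac{44593}{16287} = \frac{73829443}{39609984}$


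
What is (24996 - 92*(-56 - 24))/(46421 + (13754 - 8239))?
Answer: 8089/12984 ≈ 0.62300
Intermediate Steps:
(24996 - 92*(-56 - 24))/(46421 + (13754 - 8239)) = (24996 - 92*(-80))/(46421 + 5515) = (24996 + 7360)/51936 = 32356*(1/51936) = 8089/12984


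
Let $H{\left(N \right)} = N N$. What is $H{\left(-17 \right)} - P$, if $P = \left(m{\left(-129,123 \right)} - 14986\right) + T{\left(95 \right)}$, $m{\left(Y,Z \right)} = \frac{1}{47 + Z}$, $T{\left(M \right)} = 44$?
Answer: $\frac{2589269}{170} \approx 15231.0$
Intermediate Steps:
$H{\left(N \right)} = N^{2}$
$P = - \frac{2540139}{170}$ ($P = \left(\frac{1}{47 + 123} - 14986\right) + 44 = \left(\frac{1}{170} - 14986\right) + 44 = - \frac{2547619}{170} + 44 = - \frac{2540139}{170} \approx -14942.0$)
$H{\left(-17 \right)} - P = \left(-17\right)^{2} - - \frac{2540139}{170} = 289 + \frac{2540139}{170} = \frac{2589269}{170}$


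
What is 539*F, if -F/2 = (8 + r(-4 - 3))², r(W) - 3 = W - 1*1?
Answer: -9702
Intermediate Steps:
r(W) = 2 + W (r(W) = 3 + (W - 1*1) = 3 + (W - 1) = 3 + (-1 + W) = 2 + W)
F = -18 (F = -2*(8 + (2 + (-4 - 3)))² = -2*(8 + (2 - 7))² = -2*(8 - 5)² = -2*3² = -2*9 = -18)
539*F = 539*(-18) = -9702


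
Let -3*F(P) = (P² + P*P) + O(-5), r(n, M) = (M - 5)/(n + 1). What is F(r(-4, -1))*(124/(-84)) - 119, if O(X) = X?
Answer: -2468/21 ≈ -117.52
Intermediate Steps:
r(n, M) = (-5 + M)/(1 + n)
F(P) = 5/3 - 2*P²/3 (F(P) = -((P² + P*P) - 5)/3 = -((P² + P²) - 5)/3 = -(2*P² - 5)/3 = -(-5 + 2*P²)/3 = 5/3 - 2*P²/3)
F(r(-4, -1))*(124/(-84)) - 119 = (5/3 - 2*(-5 - 1)²/(1 - 4)²/3)*(124/(-84)) - 119 = (5/3 - 2*(-6/(-3))²/3)*(124*(-1/84)) - 119 = (5/3 - 2*(-⅓*(-6))²/3)*(-31/21) - 119 = (5/3 - ⅔*2²)*(-31/21) - 119 = (5/3 - ⅔*4)*(-31/21) - 119 = (5/3 - 8/3)*(-31/21) - 119 = -1*(-31/21) - 119 = 31/21 - 119 = -2468/21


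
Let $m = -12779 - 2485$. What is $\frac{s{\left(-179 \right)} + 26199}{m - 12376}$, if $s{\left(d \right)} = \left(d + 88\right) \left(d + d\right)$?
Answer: $- \frac{58777}{27640} \approx -2.1265$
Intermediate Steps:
$m = -15264$
$s{\left(d \right)} = 2 d \left(88 + d\right)$ ($s{\left(d \right)} = \left(88 + d\right) 2 d = 2 d \left(88 + d\right)$)
$\frac{s{\left(-179 \right)} + 26199}{m - 12376} = \frac{2 \left(-179\right) \left(88 - 179\right) + 26199}{-15264 - 12376} = \frac{2 \left(-179\right) \left(-91\right) + 26199}{-15264 - 12376} = \frac{32578 + 26199}{-15264 - 12376} = \frac{58777}{-27640} = 58777 \left(- \frac{1}{27640}\right) = - \frac{58777}{27640}$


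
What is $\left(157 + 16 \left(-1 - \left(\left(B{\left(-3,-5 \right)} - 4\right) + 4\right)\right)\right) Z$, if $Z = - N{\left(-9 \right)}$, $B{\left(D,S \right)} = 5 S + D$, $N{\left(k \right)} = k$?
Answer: $5301$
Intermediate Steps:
$B{\left(D,S \right)} = D + 5 S$
$Z = 9$ ($Z = \left(-1\right) \left(-9\right) = 9$)
$\left(157 + 16 \left(-1 - \left(\left(B{\left(-3,-5 \right)} - 4\right) + 4\right)\right)\right) Z = \left(157 + 16 \left(-1 - \left(\left(\left(-3 + 5 \left(-5\right)\right) - 4\right) + 4\right)\right)\right) 9 = \left(157 + 16 \left(-1 - \left(\left(\left(-3 - 25\right) - 4\right) + 4\right)\right)\right) 9 = \left(157 + 16 \left(-1 - \left(\left(-28 - 4\right) + 4\right)\right)\right) 9 = \left(157 + 16 \left(-1 - \left(-32 + 4\right)\right)\right) 9 = \left(157 + 16 \left(-1 - -28\right)\right) 9 = \left(157 + 16 \left(-1 + 28\right)\right) 9 = \left(157 + 16 \cdot 27\right) 9 = \left(157 + 432\right) 9 = 589 \cdot 9 = 5301$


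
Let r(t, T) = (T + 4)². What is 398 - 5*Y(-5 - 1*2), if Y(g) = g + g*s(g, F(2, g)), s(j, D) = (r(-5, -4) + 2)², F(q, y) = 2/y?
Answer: 573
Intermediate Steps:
r(t, T) = (4 + T)²
s(j, D) = 4 (s(j, D) = ((4 - 4)² + 2)² = (0² + 2)² = (0 + 2)² = 2² = 4)
Y(g) = 5*g (Y(g) = g + g*4 = g + 4*g = 5*g)
398 - 5*Y(-5 - 1*2) = 398 - 5*5*(-5 - 1*2) = 398 - 5*5*(-5 - 2) = 398 - 5*5*(-7) = 398 - 5*(-35) = 398 - 1*(-175) = 398 + 175 = 573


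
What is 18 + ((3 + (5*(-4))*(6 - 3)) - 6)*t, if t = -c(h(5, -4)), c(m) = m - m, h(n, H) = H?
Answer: 18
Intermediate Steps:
c(m) = 0
t = 0 (t = -1*0 = 0)
18 + ((3 + (5*(-4))*(6 - 3)) - 6)*t = 18 + ((3 + (5*(-4))*(6 - 3)) - 6)*0 = 18 + ((3 - 20*3) - 6)*0 = 18 + ((3 - 60) - 6)*0 = 18 + (-57 - 6)*0 = 18 - 63*0 = 18 + 0 = 18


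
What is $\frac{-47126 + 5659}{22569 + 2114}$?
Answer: $- \frac{41467}{24683} \approx -1.68$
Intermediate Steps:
$\frac{-47126 + 5659}{22569 + 2114} = - \frac{41467}{24683}$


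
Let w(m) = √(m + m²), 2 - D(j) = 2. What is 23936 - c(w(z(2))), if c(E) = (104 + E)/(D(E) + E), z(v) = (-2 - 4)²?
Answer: 23935 - 52*√37/111 ≈ 23932.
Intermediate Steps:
D(j) = 0 (D(j) = 2 - 1*2 = 2 - 2 = 0)
z(v) = 36 (z(v) = (-6)² = 36)
c(E) = (104 + E)/E (c(E) = (104 + E)/(0 + E) = (104 + E)/E)
23936 - c(w(z(2))) = 23936 - (104 + √(36*(1 + 36)))/(√(36*(1 + 36))) = 23936 - (104 + √(36*37))/(√(36*37)) = 23936 - (104 + √1332)/(√1332) = 23936 - (104 + 6*√37)/(6*√37) = 23936 - √37/222*(104 + 6*√37) = 23936 - √37*(104 + 6*√37)/222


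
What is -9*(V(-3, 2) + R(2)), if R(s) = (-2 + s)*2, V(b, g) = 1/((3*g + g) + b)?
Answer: -9/5 ≈ -1.8000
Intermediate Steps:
V(b, g) = 1/(b + 4*g) (V(b, g) = 1/(4*g + b) = 1/(b + 4*g))
R(s) = -4 + 2*s
-9*(V(-3, 2) + R(2)) = -9*(1/(-3 + 4*2) + (-4 + 2*2)) = -9*(1/(-3 + 8) + (-4 + 4)) = -9*(1/5 + 0) = -9*(⅕ + 0) = -9*⅕ = -9/5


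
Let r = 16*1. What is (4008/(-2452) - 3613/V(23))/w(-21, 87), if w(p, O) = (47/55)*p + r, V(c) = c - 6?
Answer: 122749165/1115047 ≈ 110.08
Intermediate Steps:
V(c) = -6 + c
r = 16
w(p, O) = 16 + 47*p/55 (w(p, O) = (47/55)*p + 16 = (47*(1/55))*p + 16 = 47*p/55 + 16 = 16 + 47*p/55)
(4008/(-2452) - 3613/V(23))/w(-21, 87) = (4008/(-2452) - 3613/(-6 + 23))/(16 + (47/55)*(-21)) = (4008*(-1/2452) - 3613/17)/(16 - 987/55) = (-1002/613 - 3613*1/17)/(-107/55) = (-1002/613 - 3613/17)*(-55/107) = -2231803/10421*(-55/107) = 122749165/1115047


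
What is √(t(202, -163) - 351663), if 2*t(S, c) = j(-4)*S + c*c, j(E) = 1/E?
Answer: I*√1353615/2 ≈ 581.72*I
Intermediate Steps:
t(S, c) = c²/2 - S/8 (t(S, c) = (S/(-4) + c*c)/2 = (-S/4 + c²)/2 = (c² - S/4)/2 = c²/2 - S/8)
√(t(202, -163) - 351663) = √(((½)*(-163)² - ⅛*202) - 351663) = √(((½)*26569 - 101/4) - 351663) = √((26569/2 - 101/4) - 351663) = √(53037/4 - 351663) = √(-1353615/4) = I*√1353615/2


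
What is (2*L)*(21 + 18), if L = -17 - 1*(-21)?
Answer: 312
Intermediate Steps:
L = 4 (L = -17 + 21 = 4)
(2*L)*(21 + 18) = (2*4)*(21 + 18) = 8*39 = 312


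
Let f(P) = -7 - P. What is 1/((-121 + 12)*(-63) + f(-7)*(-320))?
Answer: 1/6867 ≈ 0.00014562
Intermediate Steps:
1/((-121 + 12)*(-63) + f(-7)*(-320)) = 1/((-121 + 12)*(-63) + (-7 - 1*(-7))*(-320)) = 1/(-109*(-63) + (-7 + 7)*(-320)) = 1/(6867 + 0*(-320)) = 1/(6867 + 0) = 1/6867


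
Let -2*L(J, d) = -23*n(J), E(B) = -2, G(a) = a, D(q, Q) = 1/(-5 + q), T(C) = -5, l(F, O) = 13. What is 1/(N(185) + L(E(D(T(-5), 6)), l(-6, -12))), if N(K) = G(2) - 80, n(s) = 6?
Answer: -1/9 ≈ -0.11111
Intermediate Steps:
N(K) = -78 (N(K) = 2 - 80 = -78)
L(J, d) = 69 (L(J, d) = -(-23)*6/2 = -1/2*(-138) = 69)
1/(N(185) + L(E(D(T(-5), 6)), l(-6, -12))) = 1/(-78 + 69) = 1/(-9) = -1/9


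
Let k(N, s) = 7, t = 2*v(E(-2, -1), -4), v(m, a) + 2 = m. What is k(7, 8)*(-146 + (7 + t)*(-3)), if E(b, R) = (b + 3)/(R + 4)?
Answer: -1099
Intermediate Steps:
E(b, R) = (3 + b)/(4 + R)
v(m, a) = -2 + m
t = -10/3 (t = 2*(-2 + (3 - 2)/(4 - 1)) = 2*(-2 + 1/3) = 2*(-2 + (⅓)*1) = 2*(-2 + ⅓) = 2*(-5/3) = -10/3 ≈ -3.3333)
k(7, 8)*(-146 + (7 + t)*(-3)) = 7*(-146 + (7 - 10/3)*(-3)) = 7*(-146 + (11/3)*(-3)) = 7*(-146 - 11) = 7*(-157) = -1099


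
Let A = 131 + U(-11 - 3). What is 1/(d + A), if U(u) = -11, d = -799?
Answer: -1/679 ≈ -0.0014728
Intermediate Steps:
A = 120 (A = 131 - 11 = 120)
1/(d + A) = 1/(-799 + 120) = 1/(-679) = -1/679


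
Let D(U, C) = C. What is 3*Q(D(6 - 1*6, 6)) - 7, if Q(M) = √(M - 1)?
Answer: -7 + 3*√5 ≈ -0.29180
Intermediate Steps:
Q(M) = √(-1 + M)
3*Q(D(6 - 1*6, 6)) - 7 = 3*√(-1 + 6) - 7 = 3*√5 - 7 = -7 + 3*√5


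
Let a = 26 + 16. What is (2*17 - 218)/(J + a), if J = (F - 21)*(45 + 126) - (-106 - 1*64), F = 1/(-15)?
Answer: 115/2119 ≈ 0.054271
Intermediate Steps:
F = -1/15 ≈ -0.066667
a = 42
J = -17162/5 (J = (-1/15 - 21)*(45 + 126) - (-106 - 1*64) = -316/15*171 - (-106 - 64) = -18012/5 - 1*(-170) = -18012/5 + 170 = -17162/5 ≈ -3432.4)
(2*17 - 218)/(J + a) = (2*17 - 218)/(-17162/5 + 42) = (34 - 218)/(-16952/5) = -184*(-5/16952) = 115/2119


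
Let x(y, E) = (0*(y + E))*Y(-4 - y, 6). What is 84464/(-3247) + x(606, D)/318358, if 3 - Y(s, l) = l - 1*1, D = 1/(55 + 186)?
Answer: -84464/3247 ≈ -26.013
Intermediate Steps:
D = 1/241 ≈ 0.0041494
Y(s, l) = 4 - l (Y(s, l) = 3 - (l - 1*1) = 3 - (l - 1) = 3 - (-1 + l) = 3 + (1 - l) = 4 - l)
x(y, E) = 0 (x(y, E) = (0*(y + E))*(4 - 1*6) = (0*(E + y))*(4 - 6) = 0*(-2) = 0)
84464/(-3247) + x(606, D)/318358 = 84464/(-3247) + 0/318358 = 84464*(-1/3247) + 0*(1/318358) = -84464/3247 + 0 = -84464/3247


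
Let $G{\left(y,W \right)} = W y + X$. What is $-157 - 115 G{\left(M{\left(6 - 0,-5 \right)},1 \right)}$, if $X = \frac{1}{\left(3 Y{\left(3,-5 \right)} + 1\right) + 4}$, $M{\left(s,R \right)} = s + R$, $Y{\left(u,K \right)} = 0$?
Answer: $-295$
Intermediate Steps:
$M{\left(s,R \right)} = R + s$
$X = \frac{1}{5}$ ($X = \frac{1}{\left(3 \cdot 0 + 1\right) + 4} = \frac{1}{\left(0 + 1\right) + 4} = \frac{1}{1 + 4} = \frac{1}{5} \approx 0.2$)
$G{\left(y,W \right)} = \frac{1}{5} + W y$ ($G{\left(y,W \right)} = W y + \frac{1}{5} = \frac{1}{5} + W y$)
$-157 - 115 G{\left(M{\left(6 - 0,-5 \right)},1 \right)} = -157 - 115 \left(\frac{1}{5} + 1 \left(-5 + \left(6 - 0\right)\right)\right) = -157 - 115 \left(\frac{1}{5} + 1 \left(-5 + \left(6 + 0\right)\right)\right) = -157 - 115 \left(\frac{1}{5} + 1 \left(-5 + 6\right)\right) = -157 - 115 \left(\frac{1}{5} + 1 \cdot 1\right) = -157 - 115 \left(\frac{1}{5} + 1\right) = -157 - 138 = -295$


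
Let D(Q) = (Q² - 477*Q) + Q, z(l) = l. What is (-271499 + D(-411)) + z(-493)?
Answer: 92565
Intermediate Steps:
D(Q) = Q² - 476*Q
(-271499 + D(-411)) + z(-493) = (-271499 - 411*(-476 - 411)) - 493 = (-271499 - 411*(-887)) - 493 = (-271499 + 364557) - 493 = 93058 - 493 = 92565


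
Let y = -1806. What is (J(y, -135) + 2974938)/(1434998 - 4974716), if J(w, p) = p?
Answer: -76277/90762 ≈ -0.84041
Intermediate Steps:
(J(y, -135) + 2974938)/(1434998 - 4974716) = (-135 + 2974938)/(1434998 - 4974716) = 2974803/(-3539718) = 2974803*(-1/3539718) = -76277/90762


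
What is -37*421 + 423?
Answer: -15154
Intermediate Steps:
-37*421 + 423 = -15577 + 423 = -15154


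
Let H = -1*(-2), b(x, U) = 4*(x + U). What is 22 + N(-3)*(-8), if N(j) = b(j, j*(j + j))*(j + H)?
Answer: 502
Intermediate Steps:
b(x, U) = 4*U + 4*x (b(x, U) = 4*(U + x) = 4*U + 4*x)
H = 2
N(j) = (2 + j)*(4*j + 8*j²) (N(j) = (4*(j*(j + j)) + 4*j)*(j + 2) = (4*(j*(2*j)) + 4*j)*(2 + j) = (4*(2*j²) + 4*j)*(2 + j) = (8*j² + 4*j)*(2 + j) = (4*j + 8*j²)*(2 + j) = (2 + j)*(4*j + 8*j²))
22 + N(-3)*(-8) = 22 + (4*(-3)*(1 + 2*(-3))*(2 - 3))*(-8) = 22 + (4*(-3)*(1 - 6)*(-1))*(-8) = 22 + (4*(-3)*(-5)*(-1))*(-8) = 22 - 60*(-8) = 22 + 480 = 502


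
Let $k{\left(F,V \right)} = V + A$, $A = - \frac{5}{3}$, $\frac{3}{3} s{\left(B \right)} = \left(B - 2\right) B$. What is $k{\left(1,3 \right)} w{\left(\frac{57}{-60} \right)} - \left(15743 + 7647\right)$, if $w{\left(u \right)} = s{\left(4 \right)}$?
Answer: $- \frac{70138}{3} \approx -23379.0$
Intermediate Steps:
$s{\left(B \right)} = B \left(-2 + B\right)$ ($s{\left(B \right)} = \left(B - 2\right) B = \left(-2 + B\right) B = B \left(-2 + B\right)$)
$A = - \frac{5}{3}$ ($A = \left(-5\right) \frac{1}{3} = - \frac{5}{3} \approx -1.6667$)
$w{\left(u \right)} = 8$ ($w{\left(u \right)} = 4 \left(-2 + 4\right) = 4 \cdot 2 = 8$)
$k{\left(F,V \right)} = - \frac{5}{3} + V$ ($k{\left(F,V \right)} = V - \frac{5}{3} = - \frac{5}{3} + V$)
$k{\left(1,3 \right)} w{\left(\frac{57}{-60} \right)} - \left(15743 + 7647\right) = \left(- \frac{5}{3} + 3\right) 8 - \left(15743 + 7647\right) = \frac{4}{3} \cdot 8 - 23390 = \frac{32}{3} - 23390 = - \frac{70138}{3}$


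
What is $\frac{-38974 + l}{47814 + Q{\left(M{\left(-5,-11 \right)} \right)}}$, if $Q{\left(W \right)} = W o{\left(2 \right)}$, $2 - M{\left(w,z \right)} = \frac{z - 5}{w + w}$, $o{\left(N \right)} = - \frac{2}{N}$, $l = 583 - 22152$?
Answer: $- \frac{302715}{239068} \approx -1.2662$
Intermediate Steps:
$l = -21569$ ($l = 583 - 22152 = -21569$)
$M{\left(w,z \right)} = 2 - \frac{-5 + z}{2 w}$ ($M{\left(w,z \right)} = 2 - \frac{z - 5}{w + w} = 2 - \frac{-5 + z}{2 w}$)
$Q{\left(W \right)} = - W$ ($Q{\left(W \right)} = W \left(- \frac{2}{2}\right) = W \left(\left(-2\right) \frac{1}{2}\right) = W \left(-1\right) = - W$)
$\frac{-38974 + l}{47814 + Q{\left(M{\left(-5,-11 \right)} \right)}} = \frac{-38974 - 21569}{47814 - \frac{5 - -11 + 4 \left(-5\right)}{2 \left(-5\right)}} = - \frac{60543}{47814 - \frac{1}{2} \left(- \frac{1}{5}\right) \left(5 + 11 - 20\right)} = - \frac{60543}{47814 - \frac{1}{2} \left(- \frac{1}{5}\right) \left(-4\right)} = - \frac{60543}{47814 - \frac{2}{5}} = - \frac{60543}{\frac{239068}{5}} = \left(-60543\right) \frac{5}{239068} = - \frac{302715}{239068}$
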